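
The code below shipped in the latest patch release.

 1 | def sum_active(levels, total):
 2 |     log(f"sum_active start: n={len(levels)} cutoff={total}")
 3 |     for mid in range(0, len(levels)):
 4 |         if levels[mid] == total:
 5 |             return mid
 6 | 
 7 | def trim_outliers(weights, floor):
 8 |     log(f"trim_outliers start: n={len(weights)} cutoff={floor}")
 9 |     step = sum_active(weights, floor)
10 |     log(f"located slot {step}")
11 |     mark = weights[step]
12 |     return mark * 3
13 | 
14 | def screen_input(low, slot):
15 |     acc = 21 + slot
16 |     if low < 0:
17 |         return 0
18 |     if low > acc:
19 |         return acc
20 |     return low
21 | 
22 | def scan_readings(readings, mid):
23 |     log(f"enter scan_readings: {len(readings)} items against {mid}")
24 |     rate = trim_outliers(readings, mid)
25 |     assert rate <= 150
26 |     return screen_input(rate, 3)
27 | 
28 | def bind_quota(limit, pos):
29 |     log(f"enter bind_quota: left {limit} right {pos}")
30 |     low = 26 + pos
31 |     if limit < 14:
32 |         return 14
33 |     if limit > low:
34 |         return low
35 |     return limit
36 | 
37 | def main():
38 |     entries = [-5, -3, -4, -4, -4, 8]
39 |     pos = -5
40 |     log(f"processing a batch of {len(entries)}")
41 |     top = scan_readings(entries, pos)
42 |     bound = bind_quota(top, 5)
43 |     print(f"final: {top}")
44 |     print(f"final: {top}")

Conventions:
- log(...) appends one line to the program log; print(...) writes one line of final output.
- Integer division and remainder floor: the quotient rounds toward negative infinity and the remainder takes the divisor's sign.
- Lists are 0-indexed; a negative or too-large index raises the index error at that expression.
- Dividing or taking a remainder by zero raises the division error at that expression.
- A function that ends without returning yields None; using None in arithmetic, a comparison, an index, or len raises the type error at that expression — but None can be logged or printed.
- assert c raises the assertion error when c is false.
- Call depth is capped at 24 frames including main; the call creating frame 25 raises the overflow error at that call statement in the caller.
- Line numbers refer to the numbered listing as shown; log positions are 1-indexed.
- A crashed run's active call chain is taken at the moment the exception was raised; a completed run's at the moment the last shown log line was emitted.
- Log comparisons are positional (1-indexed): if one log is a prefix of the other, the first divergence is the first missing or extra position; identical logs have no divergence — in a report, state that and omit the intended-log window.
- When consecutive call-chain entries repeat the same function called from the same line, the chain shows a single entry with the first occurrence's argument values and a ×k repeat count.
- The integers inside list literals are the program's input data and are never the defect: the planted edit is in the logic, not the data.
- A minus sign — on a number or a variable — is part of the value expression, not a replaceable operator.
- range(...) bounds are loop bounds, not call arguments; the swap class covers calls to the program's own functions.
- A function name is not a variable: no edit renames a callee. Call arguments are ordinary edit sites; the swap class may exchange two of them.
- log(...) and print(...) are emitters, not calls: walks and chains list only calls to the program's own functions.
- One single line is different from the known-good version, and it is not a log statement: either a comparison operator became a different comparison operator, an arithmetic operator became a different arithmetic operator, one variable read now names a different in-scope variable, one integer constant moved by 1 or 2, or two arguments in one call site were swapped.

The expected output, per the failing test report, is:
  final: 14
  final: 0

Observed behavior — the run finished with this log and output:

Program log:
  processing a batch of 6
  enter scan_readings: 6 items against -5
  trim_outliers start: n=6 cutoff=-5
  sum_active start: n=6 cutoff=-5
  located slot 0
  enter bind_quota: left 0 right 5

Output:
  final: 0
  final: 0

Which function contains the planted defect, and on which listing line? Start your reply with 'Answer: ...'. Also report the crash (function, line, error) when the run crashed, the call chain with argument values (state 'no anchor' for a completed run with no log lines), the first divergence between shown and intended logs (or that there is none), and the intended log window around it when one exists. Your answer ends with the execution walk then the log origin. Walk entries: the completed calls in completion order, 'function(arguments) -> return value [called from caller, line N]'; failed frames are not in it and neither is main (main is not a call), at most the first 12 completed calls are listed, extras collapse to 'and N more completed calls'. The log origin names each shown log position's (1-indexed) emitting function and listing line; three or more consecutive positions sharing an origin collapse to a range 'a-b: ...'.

Answer: the defect is in main at line 43.
Key fact: No log line changed; the fault shows up purely in the output.
Call chain: main -> bind_quota(0, 5) (called at line 42).
First divergence: none; the two logs match at every position.
Execution walk:
  sum_active([-5, -3, -4, -4, -4, 8], -5) -> 0  [called from trim_outliers, line 9]
  trim_outliers([-5, -3, -4, -4, -4, 8], -5) -> -15  [called from scan_readings, line 24]
  screen_input(-15, 3) -> 0  [called from scan_readings, line 26]
  scan_readings([-5, -3, -4, -4, -4, 8], -5) -> 0  [called from main, line 41]
  bind_quota(0, 5) -> 14  [called from main, line 42]
Log line origins:
  1: logged in main at line 40
  2: logged in scan_readings at line 23
  3: logged in trim_outliers at line 8
  4: logged in sum_active at line 2
  5: logged in trim_outliers at line 10
  6: logged in bind_quota at line 29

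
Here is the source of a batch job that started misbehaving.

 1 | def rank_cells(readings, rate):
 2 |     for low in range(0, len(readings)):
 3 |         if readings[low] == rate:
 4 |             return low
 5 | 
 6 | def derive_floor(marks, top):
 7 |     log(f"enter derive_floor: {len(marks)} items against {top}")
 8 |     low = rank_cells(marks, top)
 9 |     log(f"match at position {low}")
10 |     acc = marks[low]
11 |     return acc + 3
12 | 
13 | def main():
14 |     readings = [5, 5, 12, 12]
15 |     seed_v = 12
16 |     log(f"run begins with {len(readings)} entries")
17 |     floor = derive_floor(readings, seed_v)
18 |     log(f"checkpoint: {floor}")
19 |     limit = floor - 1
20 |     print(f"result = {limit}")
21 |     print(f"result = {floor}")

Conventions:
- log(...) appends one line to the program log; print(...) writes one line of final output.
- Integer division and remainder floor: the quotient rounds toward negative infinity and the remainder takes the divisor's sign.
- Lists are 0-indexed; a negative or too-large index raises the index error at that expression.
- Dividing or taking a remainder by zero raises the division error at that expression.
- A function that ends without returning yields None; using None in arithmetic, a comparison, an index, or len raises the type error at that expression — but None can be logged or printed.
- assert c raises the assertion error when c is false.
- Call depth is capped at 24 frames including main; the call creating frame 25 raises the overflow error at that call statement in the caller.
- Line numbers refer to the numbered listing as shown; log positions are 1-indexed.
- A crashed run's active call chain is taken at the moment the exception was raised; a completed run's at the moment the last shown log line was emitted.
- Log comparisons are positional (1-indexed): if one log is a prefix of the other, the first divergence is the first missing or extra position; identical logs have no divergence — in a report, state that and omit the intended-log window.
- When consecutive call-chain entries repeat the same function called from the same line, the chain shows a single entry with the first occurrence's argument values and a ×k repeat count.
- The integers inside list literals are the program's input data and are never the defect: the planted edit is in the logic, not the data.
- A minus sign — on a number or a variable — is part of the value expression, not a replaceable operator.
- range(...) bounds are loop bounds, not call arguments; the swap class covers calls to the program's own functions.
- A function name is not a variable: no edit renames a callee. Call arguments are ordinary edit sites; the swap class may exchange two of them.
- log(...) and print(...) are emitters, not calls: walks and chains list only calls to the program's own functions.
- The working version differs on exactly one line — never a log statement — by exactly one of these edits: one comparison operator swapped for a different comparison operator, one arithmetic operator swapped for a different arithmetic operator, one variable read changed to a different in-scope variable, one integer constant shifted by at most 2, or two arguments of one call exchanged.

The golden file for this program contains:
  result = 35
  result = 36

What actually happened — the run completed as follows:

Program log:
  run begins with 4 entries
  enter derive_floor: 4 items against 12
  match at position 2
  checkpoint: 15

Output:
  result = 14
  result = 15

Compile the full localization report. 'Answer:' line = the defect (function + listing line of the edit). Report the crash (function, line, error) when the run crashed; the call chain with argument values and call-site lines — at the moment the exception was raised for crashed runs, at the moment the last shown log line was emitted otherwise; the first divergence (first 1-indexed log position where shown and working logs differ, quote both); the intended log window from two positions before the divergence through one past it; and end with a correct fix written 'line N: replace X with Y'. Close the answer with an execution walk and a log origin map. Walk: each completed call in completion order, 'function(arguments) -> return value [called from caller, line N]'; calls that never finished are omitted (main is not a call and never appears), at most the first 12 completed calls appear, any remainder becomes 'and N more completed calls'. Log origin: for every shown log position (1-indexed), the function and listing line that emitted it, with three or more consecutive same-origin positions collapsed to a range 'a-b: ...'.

Answer: the defect is in derive_floor at line 11.
Key fact: At log position 4 the runs split — shown 'checkpoint: 15', but the working version logs 'checkpoint: 36'.
Call chain: main.
First divergence: position 4 — shown 'checkpoint: 15', intended 'checkpoint: 36'.
Intended log window:
  2: enter derive_floor: 4 items against 12
  3: match at position 2
  4: checkpoint: 36
Execution walk:
  rank_cells([5, 5, 12, 12], 12) -> 2  [called from derive_floor, line 8]
  derive_floor([5, 5, 12, 12], 12) -> 15  [called from main, line 17]
Log line origins:
  1: logged in main at line 16
  2: logged in derive_floor at line 7
  3: logged in derive_floor at line 9
  4: logged in main at line 18
A correct fix: line 11: replace `+` with `*`.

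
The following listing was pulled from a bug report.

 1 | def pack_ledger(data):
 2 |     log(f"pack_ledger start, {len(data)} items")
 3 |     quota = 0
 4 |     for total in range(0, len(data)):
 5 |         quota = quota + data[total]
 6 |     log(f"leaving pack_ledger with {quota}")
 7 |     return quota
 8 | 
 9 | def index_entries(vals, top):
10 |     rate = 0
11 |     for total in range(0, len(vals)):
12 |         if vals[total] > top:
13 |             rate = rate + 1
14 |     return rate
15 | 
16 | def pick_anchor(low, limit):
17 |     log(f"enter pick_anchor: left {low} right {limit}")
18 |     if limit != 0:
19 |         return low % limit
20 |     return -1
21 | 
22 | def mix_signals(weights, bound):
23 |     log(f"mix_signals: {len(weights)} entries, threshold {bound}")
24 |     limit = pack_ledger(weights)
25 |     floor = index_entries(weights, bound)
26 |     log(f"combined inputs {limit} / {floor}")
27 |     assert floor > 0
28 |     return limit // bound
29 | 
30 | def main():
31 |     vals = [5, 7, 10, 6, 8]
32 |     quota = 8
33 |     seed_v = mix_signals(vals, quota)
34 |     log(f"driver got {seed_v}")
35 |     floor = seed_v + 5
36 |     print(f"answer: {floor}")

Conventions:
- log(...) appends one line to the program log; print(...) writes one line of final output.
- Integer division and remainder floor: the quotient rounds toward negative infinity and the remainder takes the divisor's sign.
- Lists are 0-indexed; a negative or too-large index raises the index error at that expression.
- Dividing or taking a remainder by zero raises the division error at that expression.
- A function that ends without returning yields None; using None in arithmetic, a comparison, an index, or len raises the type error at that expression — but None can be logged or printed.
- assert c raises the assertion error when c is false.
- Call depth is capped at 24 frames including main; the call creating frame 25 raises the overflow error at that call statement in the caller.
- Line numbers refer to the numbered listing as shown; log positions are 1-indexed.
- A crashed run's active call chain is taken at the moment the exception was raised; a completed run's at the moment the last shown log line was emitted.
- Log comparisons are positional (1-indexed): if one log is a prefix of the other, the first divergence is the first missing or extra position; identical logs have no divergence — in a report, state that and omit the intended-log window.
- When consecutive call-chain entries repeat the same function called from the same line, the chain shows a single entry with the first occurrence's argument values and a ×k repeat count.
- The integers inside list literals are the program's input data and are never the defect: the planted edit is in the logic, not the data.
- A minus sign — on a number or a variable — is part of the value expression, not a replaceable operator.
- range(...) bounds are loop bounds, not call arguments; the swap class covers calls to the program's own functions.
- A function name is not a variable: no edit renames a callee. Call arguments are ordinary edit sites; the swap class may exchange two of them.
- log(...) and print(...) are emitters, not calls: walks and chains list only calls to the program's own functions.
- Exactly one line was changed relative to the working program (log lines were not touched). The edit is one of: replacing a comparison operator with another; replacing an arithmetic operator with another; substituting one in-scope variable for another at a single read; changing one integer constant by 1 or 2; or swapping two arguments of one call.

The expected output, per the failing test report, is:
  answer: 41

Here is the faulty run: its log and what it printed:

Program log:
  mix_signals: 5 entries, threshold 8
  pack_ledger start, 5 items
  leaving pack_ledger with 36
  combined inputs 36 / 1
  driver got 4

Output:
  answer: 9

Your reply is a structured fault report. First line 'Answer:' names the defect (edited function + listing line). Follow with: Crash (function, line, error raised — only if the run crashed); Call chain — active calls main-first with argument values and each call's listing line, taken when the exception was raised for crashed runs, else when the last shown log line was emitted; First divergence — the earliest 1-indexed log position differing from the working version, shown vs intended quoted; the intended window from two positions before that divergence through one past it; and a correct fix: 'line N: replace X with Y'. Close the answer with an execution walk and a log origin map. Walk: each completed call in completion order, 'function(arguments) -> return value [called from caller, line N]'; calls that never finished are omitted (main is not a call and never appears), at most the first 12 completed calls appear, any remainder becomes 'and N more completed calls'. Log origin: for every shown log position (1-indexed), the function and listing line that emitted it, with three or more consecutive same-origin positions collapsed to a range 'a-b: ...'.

Answer: the defect is in mix_signals at line 28.
The tell: The log first diverges at position 5: the faulty run prints 'driver got 4' where the working version prints 'driver got 36'.
Call chain: main.
First divergence: position 5 — the shown line 'driver got 4' should read 'driver got 36'.
Intended log window:
  3: leaving pack_ledger with 36
  4: combined inputs 36 / 1
  5: driver got 36
Execution walk:
  pack_ledger([5, 7, 10, 6, 8]) -> 36  [called from mix_signals, line 24]
  index_entries([5, 7, 10, 6, 8], 8) -> 1  [called from mix_signals, line 25]
  mix_signals([5, 7, 10, 6, 8], 8) -> 4  [called from main, line 33]
Origin of each log line:
  1: emitted by mix_signals (line 23)
  2: emitted by pack_ledger (line 2)
  3: emitted by pack_ledger (line 6)
  4: emitted by mix_signals (line 26)
  5: emitted by main (line 34)
A correct fix: line 28: replace `bound` with `floor`.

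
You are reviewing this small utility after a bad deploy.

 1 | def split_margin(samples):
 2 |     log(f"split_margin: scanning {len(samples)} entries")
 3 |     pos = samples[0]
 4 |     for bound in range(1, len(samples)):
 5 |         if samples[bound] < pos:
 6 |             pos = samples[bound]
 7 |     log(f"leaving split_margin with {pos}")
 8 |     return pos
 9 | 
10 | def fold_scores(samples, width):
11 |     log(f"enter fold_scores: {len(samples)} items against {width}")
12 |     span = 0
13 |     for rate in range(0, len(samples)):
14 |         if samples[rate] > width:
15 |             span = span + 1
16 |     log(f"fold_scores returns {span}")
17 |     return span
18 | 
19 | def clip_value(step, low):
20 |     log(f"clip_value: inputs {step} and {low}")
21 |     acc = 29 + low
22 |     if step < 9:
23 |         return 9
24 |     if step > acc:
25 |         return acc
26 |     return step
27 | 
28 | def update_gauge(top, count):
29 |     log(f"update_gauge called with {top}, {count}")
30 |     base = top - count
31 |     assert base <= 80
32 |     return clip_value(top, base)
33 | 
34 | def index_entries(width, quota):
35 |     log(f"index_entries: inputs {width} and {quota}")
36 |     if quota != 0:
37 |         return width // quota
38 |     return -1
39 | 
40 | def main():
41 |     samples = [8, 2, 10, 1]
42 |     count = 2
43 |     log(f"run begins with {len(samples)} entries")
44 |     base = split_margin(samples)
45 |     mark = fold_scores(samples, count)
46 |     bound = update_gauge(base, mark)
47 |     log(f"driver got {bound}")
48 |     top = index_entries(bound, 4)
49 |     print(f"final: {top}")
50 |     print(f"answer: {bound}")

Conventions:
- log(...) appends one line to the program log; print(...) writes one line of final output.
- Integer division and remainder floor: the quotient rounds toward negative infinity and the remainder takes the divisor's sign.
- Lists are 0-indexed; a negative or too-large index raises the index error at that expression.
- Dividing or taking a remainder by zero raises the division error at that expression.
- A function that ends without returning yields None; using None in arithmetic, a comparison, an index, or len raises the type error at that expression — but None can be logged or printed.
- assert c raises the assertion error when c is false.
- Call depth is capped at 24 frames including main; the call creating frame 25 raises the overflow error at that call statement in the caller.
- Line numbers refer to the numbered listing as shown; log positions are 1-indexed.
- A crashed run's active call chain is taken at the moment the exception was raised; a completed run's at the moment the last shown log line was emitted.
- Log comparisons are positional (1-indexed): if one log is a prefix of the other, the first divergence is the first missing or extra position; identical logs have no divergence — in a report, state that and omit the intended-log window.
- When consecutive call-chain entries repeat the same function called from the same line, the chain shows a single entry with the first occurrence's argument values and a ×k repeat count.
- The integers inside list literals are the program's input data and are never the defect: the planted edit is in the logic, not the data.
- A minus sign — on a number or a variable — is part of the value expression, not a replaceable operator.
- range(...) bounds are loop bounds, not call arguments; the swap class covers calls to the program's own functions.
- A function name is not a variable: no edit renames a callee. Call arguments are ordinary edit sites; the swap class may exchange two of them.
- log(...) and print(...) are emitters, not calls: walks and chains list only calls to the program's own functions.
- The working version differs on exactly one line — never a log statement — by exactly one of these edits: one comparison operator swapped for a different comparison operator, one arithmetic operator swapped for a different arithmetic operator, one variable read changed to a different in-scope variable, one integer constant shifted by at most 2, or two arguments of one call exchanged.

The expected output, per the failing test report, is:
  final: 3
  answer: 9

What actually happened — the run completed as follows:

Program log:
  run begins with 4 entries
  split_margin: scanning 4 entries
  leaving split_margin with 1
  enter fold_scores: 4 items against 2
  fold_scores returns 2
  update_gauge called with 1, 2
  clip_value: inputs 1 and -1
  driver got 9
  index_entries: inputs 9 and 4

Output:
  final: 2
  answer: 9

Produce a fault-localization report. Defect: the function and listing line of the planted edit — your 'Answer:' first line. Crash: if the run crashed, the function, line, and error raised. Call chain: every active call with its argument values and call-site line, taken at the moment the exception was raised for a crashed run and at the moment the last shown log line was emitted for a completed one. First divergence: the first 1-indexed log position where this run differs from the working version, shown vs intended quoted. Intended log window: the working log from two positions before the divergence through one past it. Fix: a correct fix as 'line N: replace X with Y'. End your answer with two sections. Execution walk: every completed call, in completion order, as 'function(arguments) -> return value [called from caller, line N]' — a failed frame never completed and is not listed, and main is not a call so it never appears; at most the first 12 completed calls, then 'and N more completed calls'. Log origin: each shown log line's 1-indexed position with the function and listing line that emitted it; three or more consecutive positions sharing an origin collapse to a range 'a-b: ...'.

Answer: the defect is in main at line 48.
Core observation: Everything matches until log position 9, which reads 'index_entries: inputs 9 and 4' in place of 'index_entries: inputs 9 and 3'.
Call chain: main -> index_entries(9, 4) (called at line 48).
First divergence: position 9 — the shown line 'index_entries: inputs 9 and 4' should read 'index_entries: inputs 9 and 3'.
Intended log window:
  7: clip_value: inputs 1 and -1
  8: driver got 9
  9: index_entries: inputs 9 and 3
Execution walk:
  split_margin([8, 2, 10, 1]) -> 1  [called from main, line 44]
  fold_scores([8, 2, 10, 1], 2) -> 2  [called from main, line 45]
  clip_value(1, -1) -> 9  [called from update_gauge, line 32]
  update_gauge(1, 2) -> 9  [called from main, line 46]
  index_entries(9, 4) -> 2  [called from main, line 48]
Log line origins:
  1: emitted by main (line 43)
  2: emitted by split_margin (line 2)
  3: emitted by split_margin (line 7)
  4: emitted by fold_scores (line 11)
  5: emitted by fold_scores (line 16)
  6: emitted by update_gauge (line 29)
  7: emitted by clip_value (line 20)
  8: emitted by main (line 47)
  9: emitted by index_entries (line 35)
A correct fix: line 48: replace `4` with `3`.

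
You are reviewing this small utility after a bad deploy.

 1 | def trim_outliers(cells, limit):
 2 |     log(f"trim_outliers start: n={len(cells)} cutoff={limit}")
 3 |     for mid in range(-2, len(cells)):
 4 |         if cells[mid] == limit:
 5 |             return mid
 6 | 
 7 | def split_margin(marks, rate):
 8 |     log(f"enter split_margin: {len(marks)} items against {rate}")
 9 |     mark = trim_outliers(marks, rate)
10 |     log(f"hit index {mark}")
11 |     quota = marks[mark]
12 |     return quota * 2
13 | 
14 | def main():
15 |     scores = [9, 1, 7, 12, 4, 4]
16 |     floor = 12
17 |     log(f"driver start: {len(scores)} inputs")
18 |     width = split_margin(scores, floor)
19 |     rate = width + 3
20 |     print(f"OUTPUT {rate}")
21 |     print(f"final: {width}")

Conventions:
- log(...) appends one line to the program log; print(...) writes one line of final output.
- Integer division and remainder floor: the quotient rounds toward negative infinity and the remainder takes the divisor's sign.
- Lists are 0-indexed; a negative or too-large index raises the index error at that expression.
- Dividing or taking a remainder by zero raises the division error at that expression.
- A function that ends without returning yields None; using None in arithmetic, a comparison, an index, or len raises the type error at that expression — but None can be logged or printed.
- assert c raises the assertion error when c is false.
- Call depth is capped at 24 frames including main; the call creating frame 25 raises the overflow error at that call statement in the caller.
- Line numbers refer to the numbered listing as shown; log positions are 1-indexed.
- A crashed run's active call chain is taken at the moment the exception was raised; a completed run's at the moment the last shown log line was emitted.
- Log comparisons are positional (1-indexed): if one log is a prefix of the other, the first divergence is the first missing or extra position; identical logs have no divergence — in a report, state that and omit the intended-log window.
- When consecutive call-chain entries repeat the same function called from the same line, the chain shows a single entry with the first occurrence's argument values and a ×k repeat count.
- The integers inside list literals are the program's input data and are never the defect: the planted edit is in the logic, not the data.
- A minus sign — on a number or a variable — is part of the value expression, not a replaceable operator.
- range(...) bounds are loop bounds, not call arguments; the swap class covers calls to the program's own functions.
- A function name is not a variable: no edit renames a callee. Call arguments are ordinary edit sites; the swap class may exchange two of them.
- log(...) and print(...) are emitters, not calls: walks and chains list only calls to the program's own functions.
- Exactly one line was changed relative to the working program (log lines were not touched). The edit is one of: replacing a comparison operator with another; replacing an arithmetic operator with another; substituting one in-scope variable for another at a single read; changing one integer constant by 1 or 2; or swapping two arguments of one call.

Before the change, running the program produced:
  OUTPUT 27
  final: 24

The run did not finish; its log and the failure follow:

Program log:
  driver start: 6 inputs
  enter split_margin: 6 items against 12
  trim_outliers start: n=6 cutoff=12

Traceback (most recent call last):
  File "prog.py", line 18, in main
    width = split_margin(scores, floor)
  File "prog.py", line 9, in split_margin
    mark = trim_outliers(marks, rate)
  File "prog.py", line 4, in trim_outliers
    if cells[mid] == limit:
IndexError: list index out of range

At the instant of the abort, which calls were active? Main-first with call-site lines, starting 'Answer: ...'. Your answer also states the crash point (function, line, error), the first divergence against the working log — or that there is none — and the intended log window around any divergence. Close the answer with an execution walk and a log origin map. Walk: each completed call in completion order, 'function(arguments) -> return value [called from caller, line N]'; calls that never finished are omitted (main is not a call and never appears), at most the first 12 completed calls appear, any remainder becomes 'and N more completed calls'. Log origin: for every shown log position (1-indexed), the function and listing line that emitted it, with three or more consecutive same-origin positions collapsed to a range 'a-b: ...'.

Answer: main -> split_margin (called at line 18) -> trim_outliers (called at line 9).
Core observation: The faulty run's log stops after 3 lines; the working version's next line would be 'hit index 3'.
Crash: trim_outliers, line 4, IndexError.
First divergence: position 4 — after 3 matching lines the faulty run goes silent; intended next line 'hit index 3'.
Intended log window:
  2: enter split_margin: 6 items against 12
  3: trim_outliers start: n=6 cutoff=12
  4: hit index 3
Execution walk:
  (no call completed)
Origin of each log line:
  1: emitted by main (line 17)
  2: emitted by split_margin (line 8)
  3: emitted by trim_outliers (line 2)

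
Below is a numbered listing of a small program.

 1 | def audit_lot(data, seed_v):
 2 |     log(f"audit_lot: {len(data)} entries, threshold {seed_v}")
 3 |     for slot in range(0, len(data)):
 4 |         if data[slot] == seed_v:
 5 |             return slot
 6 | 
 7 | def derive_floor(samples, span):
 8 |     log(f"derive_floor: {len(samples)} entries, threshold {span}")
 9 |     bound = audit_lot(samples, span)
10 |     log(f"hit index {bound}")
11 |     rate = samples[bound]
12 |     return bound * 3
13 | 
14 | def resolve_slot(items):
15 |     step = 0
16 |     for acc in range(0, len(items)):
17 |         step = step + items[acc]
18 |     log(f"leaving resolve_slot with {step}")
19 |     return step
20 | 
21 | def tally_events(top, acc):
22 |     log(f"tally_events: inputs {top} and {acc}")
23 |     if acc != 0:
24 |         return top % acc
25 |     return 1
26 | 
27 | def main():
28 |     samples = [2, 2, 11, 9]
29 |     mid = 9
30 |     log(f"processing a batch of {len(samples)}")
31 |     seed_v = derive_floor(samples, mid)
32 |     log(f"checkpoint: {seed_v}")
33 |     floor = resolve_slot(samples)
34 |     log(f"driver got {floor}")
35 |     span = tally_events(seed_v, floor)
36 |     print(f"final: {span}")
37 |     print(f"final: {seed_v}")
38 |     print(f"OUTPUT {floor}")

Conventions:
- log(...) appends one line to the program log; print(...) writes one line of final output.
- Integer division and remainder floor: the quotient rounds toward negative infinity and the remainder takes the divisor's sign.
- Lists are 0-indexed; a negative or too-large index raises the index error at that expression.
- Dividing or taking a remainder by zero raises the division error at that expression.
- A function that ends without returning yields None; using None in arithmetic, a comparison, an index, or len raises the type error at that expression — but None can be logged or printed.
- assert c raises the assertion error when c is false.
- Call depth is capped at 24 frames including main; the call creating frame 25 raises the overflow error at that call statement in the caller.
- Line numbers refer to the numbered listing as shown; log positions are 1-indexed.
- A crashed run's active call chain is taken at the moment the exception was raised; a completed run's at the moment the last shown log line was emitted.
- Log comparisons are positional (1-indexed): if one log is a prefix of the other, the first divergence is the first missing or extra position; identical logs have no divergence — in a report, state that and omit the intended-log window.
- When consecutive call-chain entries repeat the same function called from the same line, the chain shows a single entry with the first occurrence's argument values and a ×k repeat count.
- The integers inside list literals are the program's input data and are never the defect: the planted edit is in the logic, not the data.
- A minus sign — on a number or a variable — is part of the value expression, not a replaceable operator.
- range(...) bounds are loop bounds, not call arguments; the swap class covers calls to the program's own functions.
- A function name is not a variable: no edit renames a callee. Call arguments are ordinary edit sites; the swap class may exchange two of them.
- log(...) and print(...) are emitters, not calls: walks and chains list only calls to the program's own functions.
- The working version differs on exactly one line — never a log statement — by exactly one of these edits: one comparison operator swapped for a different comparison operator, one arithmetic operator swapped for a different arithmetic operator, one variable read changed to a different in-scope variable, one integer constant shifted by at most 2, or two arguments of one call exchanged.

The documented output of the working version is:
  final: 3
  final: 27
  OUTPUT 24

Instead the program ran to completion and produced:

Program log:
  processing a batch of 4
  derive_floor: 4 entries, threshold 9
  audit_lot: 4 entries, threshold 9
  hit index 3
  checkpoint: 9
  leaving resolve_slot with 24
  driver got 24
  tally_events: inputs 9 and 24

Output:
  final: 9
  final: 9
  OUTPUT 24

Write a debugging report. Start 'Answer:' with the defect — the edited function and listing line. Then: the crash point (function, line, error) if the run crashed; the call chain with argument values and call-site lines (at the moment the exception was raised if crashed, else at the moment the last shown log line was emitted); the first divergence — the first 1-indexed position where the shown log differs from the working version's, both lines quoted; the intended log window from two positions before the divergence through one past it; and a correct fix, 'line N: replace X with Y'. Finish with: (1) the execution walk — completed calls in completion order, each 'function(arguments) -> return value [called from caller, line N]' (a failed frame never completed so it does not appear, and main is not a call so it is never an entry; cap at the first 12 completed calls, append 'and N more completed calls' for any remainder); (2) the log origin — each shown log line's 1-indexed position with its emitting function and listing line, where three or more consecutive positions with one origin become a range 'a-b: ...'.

Answer: the defect is in derive_floor at line 12.
Key fact: Log line 5 is where behavior first shows: 'checkpoint: 9' appears instead of 'checkpoint: 27'.
Call chain: main -> tally_events(9, 24) (called at line 35).
First divergence: position 5 — shown 'checkpoint: 9', intended 'checkpoint: 27'.
Intended log window:
  3: audit_lot: 4 entries, threshold 9
  4: hit index 3
  5: checkpoint: 27
  6: leaving resolve_slot with 24
Execution walk:
  audit_lot([2, 2, 11, 9], 9) -> 3  [called from derive_floor, line 9]
  derive_floor([2, 2, 11, 9], 9) -> 9  [called from main, line 31]
  resolve_slot([2, 2, 11, 9]) -> 24  [called from main, line 33]
  tally_events(9, 24) -> 9  [called from main, line 35]
Log origins:
  1: emitted by main (line 30)
  2: emitted by derive_floor (line 8)
  3: emitted by audit_lot (line 2)
  4: emitted by derive_floor (line 10)
  5: emitted by main (line 32)
  6: emitted by resolve_slot (line 18)
  7: emitted by main (line 34)
  8: emitted by tally_events (line 22)
A correct fix: line 12: replace `bound` with `rate`.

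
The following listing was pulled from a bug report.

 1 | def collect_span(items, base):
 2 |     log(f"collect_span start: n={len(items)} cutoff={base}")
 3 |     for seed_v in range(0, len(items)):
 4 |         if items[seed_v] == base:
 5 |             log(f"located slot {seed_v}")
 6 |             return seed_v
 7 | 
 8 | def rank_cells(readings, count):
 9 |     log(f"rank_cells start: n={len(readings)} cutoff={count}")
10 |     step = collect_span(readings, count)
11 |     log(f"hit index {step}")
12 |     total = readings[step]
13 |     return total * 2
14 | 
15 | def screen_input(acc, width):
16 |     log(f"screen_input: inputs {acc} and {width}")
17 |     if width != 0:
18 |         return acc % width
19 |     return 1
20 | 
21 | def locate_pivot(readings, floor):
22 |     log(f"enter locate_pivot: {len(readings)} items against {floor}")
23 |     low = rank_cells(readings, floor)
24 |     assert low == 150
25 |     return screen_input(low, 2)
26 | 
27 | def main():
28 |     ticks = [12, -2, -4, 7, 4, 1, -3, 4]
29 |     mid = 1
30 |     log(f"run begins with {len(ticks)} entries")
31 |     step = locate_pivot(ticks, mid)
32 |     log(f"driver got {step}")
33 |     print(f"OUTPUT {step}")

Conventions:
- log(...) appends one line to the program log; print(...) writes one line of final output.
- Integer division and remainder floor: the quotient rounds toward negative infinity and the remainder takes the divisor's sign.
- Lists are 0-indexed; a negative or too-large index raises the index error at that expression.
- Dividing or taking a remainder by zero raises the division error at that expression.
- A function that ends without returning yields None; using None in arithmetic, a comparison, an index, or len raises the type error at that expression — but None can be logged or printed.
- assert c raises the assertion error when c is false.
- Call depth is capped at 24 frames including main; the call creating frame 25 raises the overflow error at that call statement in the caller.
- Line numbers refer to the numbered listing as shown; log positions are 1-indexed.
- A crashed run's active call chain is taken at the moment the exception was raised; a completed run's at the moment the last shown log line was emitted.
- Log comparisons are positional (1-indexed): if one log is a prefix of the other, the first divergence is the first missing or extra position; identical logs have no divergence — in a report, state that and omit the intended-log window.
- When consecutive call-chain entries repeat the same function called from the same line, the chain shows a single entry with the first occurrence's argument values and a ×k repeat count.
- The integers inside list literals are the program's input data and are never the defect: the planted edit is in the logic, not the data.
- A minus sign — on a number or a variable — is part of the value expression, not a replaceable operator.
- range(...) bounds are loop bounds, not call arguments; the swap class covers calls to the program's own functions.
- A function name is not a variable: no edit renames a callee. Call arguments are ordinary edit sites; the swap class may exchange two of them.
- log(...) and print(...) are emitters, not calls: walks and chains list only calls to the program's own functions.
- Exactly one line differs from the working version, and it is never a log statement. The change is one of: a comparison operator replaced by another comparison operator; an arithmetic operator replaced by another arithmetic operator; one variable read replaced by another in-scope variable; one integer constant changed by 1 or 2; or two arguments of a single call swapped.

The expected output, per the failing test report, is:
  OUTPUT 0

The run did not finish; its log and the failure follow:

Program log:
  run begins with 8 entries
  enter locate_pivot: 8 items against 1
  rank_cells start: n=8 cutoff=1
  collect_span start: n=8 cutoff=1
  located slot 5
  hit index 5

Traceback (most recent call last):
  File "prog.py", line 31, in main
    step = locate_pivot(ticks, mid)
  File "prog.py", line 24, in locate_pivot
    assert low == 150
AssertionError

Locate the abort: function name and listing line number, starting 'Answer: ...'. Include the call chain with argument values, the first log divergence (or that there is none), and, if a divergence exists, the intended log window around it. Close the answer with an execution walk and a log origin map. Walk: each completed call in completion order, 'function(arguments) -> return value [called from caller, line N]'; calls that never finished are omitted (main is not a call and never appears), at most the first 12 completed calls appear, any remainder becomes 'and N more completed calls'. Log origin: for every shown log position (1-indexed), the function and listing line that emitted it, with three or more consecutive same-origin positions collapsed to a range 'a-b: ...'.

Answer: the error was raised in locate_pivot, line 24.
Key fact: After 6 matching log lines the faulty run goes silent, while the working version continues with 'screen_input: inputs 2 and 2'.
Call chain: main -> locate_pivot([12, -2, -4, 7, 4, 1, -3, 4], 1) (called at line 31).
First divergence: position 7 — the faulty run's log ends after 6 lines; the working version continues with 'screen_input: inputs 2 and 2'.
Intended log window:
  5: located slot 5
  6: hit index 5
  7: screen_input: inputs 2 and 2
  8: driver got 0
Execution walk:
  collect_span([12, -2, -4, 7, 4, 1, -3, 4], 1) -> 5  [called from rank_cells, line 10]
  rank_cells([12, -2, -4, 7, 4, 1, -3, 4], 1) -> 2  [called from locate_pivot, line 23]
Origin of each log line:
  1: from main, line 30
  2: from locate_pivot, line 22
  3: from rank_cells, line 9
  4: from collect_span, line 2
  5: from collect_span, line 5
  6: from rank_cells, line 11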